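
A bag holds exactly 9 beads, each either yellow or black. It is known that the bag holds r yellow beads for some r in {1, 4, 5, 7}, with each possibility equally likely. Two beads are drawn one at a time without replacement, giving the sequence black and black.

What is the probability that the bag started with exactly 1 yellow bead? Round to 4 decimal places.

The likelihood of the observed sequence under each hypothesis: P(data | r = 1) = (8/9)(7/8) = 7/9; P(data | r = 4) = (5/9)(4/8) = 5/18; P(data | r = 5) = (4/9)(3/8) = 1/6; P(data | r = 7) = (2/9)(1/8) = 1/36.
Multiplying each by its prior: 1/4 · 7/9 = 7/36, 1/4 · 5/18 = 5/72, 1/4 · 1/6 = 1/24, 1/4 · 1/36 = 1/144; with total 5/16.
So P(r = 1 | data) = (7/36) / (5/16) = 28/45.

0.6222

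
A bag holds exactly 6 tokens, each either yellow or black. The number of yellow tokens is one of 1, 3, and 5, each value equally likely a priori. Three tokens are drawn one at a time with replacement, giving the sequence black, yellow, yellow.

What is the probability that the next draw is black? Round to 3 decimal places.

0.383

Under each hypothesis, the probability of the observed sequence is: P(data | r = 1) = (5/6)(1/6)(1/6) = 5/216; P(data | r = 3) = (3/6)(3/6)(3/6) = 1/8; P(data | r = 5) = (1/6)(5/6)(5/6) = 25/216.
The prior-weighted likelihoods are 1/3 · 5/216 = 5/648, 1/3 · 1/8 = 1/24, 1/3 · 25/216 = 25/648; summing to 19/216.
The posterior is then P(r = 1 | data) = 5/57, P(r = 3 | data) = 9/19, P(r = 5 | data) = 25/57.
So P(black next | data) = Σ P(black next | H) P(H | data) = (5/6)(5/57) + (1/2)(9/19) + (1/6)(25/57) = 131/342.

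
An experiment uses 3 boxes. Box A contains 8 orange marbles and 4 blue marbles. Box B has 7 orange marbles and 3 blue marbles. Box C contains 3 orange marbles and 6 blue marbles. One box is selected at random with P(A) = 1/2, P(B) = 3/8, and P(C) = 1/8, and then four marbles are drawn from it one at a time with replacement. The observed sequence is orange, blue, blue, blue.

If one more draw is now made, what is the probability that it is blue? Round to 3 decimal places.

0.455

Compute the likelihood of the observed sequence for each case: P(data | box A) = (8/12)(4/12)(4/12)(4/12) = 0.024691; P(data | box B) = (7/10)(3/10)(3/10)(3/10) = 0.0189; P(data | box C) = (3/9)(6/9)(6/9)(6/9) = 0.098765.
Multiplying each by its prior: 1/2 · 0.024691 = 0.012346, 3/8 · 0.0189 = 0.0070875, 1/8 · 0.098765 = 0.012346; summing to 0.031779.
Normalising, the posterior is P(box A | data) = 0.38849, P(box B | data) = 0.22303, P(box C | data) = 0.38849.
The predictive probability is P(blue next | data) = (1/3)(0.38849) + (3/10)(0.22303) + (2/3)(0.38849) = 0.45539.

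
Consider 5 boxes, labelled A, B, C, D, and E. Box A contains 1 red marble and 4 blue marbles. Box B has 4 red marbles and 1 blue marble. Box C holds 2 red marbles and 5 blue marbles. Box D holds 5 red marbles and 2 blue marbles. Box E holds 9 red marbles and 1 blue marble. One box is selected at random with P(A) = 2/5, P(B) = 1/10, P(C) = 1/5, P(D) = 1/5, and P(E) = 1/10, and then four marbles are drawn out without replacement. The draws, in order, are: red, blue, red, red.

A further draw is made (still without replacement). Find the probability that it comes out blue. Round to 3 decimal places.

0.163

For each hypothesis, P(data | H) works out to: P(data | box A) = (1/5)(4/4)(0/3) = 0; P(data | box B) = (4/5)(1/4)(3/3)(2/2) = 1/5; P(data | box C) = (2/7)(5/6)(1/5)(0/4) = 0; P(data | box D) = (5/7)(2/6)(4/5)(3/4) = 1/7; P(data | box E) = (9/10)(1/9)(8/8)(7/7) = 1/10.
The prior-weighted likelihoods are 2/5 · 0 = 0, 1/10 · 1/5 = 1/50, 1/5 · 0 = 0, 1/5 · 1/7 = 1/35, 1/10 · 1/10 = 1/100; these sum to 41/700.
Dividing through by the total gives posterior P(box A | data) = 0, P(box B | data) = 14/41, P(box C | data) = 0, P(box D | data) = 20/41, P(box E | data) = 7/41.
So P(blue next | data) = Σ P(blue next | H) P(H | data) = (0)(14/41) + (1/3)(20/41) + (0)(7/41) = 20/123.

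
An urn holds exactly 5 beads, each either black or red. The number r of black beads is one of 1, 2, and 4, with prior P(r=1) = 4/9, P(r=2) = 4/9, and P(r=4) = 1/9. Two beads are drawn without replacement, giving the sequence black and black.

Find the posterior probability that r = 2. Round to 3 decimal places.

Compute the likelihood of the observed sequence for each case: P(data | r = 1) = (1/5)(0/4) = 0; P(data | r = 2) = (2/5)(1/4) = 1/10; P(data | r = 4) = (4/5)(3/4) = 3/5.
Multiplying each by its prior: 4/9 · 0 = 0, 4/9 · 1/10 = 2/45, 1/9 · 3/5 = 1/15; with total 1/9.
Hence P(r = 2 | data) = (2/45) / (1/9) = 2/5.

0.400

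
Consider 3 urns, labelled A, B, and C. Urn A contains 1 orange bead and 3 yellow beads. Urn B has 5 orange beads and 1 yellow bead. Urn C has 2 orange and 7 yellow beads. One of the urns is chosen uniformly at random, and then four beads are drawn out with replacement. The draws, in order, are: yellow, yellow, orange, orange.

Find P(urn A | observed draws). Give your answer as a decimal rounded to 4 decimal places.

0.4169

For each hypothesis, P(data | H) works out to: P(data | urn A) = (3/4)(3/4)(1/4)(1/4) = 0.035156; P(data | urn B) = (1/6)(1/6)(5/6)(5/6) = 0.01929; P(data | urn C) = (7/9)(7/9)(2/9)(2/9) = 0.029873.
Multiplying each by its prior: 1/3 · 0.035156 = 0.011719, 1/3 · 0.01929 = 0.00643, 1/3 · 0.029873 = 0.0099578; summing to 0.028107.
So P(urn A | data) = (0.011719) / (0.028107) = 0.41694.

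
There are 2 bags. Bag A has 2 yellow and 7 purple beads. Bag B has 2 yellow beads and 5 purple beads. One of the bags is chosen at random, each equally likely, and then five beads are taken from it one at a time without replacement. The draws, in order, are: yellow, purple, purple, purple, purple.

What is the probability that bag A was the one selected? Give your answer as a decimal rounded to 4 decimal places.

0.5385

Under each hypothesis, the probability of the observed sequence is: P(data | bag A) = (2/9)(7/8)(6/7)(5/6)(4/5) = 1/9; P(data | bag B) = (2/7)(5/6)(4/5)(3/4)(2/3) = 2/21.
The prior-weighted likelihoods are 1/2 · 1/9 = 1/18, 1/2 · 2/21 = 1/21; summing to 13/126.
So P(bag A | data) = (1/18) / (13/126) = 7/13.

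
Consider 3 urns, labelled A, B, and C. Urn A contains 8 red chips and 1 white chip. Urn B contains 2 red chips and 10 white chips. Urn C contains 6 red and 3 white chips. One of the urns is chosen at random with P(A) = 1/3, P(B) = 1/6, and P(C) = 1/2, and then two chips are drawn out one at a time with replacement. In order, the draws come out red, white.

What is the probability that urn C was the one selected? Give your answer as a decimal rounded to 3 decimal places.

0.665

Compute the likelihood of the observed sequence for each case: P(data | urn A) = (8/9)(1/9) = 0.098765; P(data | urn B) = (2/12)(10/12) = 0.13889; P(data | urn C) = (6/9)(3/9) = 0.22222.
Multiplying each by its prior: 1/3 · 0.098765 = 0.032922, 1/6 · 0.13889 = 0.023148, 1/2 · 0.22222 = 0.11111; with total 0.16718.
Therefore the posterior P(urn C | data) = (0.11111) / (0.16718) = 0.66462.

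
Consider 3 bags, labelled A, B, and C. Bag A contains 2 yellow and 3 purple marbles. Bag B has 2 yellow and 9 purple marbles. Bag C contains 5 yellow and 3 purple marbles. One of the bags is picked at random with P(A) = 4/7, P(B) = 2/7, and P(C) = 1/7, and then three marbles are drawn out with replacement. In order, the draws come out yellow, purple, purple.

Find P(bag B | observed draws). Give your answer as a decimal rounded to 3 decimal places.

0.268

For each hypothesis, P(data | H) works out to: P(data | bag A) = (2/5)(3/5)(3/5) = 0.144; P(data | bag B) = (2/11)(9/11)(9/11) = 0.12171; P(data | bag C) = (5/8)(3/8)(3/8) = 0.087891.
Multiplying each by its prior: 4/7 · 0.144 = 0.082286, 2/7 · 0.12171 = 0.034775, 1/7 · 0.087891 = 0.012556; with total 0.12962.
So P(bag B | data) = (0.034775) / (0.12962) = 0.26829.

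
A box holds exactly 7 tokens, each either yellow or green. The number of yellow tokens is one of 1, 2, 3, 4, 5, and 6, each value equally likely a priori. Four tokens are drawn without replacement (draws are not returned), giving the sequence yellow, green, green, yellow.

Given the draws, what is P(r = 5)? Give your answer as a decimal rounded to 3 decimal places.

0.179

Compute the likelihood of the observed sequence for each case: P(data | r = 1) = (1/7)(6/6)(5/5)(0/4) = 0; P(data | r = 2) = (2/7)(5/6)(4/5)(1/4) = 1/21; P(data | r = 3) = (3/7)(4/6)(3/5)(2/4) = 3/35; P(data | r = 4) = (4/7)(3/6)(2/5)(3/4) = 3/35; P(data | r = 5) = (5/7)(2/6)(1/5)(4/4) = 1/21; P(data | r = 6) = (6/7)(1/6)(0/5) = 0.
Multiplying each by its prior: 1/6 · 0 = 0, 1/6 · 1/21 = 1/126, 1/6 · 3/35 = 1/70, 1/6 · 3/35 = 1/70, 1/6 · 1/21 = 1/126, 1/6 · 0 = 0; these sum to 2/45.
Therefore the posterior P(r = 5 | data) = (1/126) / (2/45) = 5/28.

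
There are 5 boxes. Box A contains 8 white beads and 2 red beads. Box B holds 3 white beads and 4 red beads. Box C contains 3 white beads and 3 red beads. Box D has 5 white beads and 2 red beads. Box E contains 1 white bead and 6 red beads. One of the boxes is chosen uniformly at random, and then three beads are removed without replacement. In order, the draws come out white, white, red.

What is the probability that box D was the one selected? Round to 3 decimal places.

The likelihood of the observed sequence under each hypothesis: P(data | box A) = (8/10)(7/9)(2/8) = 0.15556; P(data | box B) = (3/7)(2/6)(4/5) = 0.11429; P(data | box C) = (3/6)(2/5)(3/4) = 0.15; P(data | box D) = (5/7)(4/6)(2/5) = 0.19048; P(data | box E) = (1/7)(0/6) = 0.
Multiplying each by its prior: 1/5 · 0.15556 = 0.031111, 1/5 · 0.11429 = 0.022857, 1/5 · 0.15 = 0.03, 1/5 · 0.19048 = 0.038095, 1/5 · 0 = 0; summing to 0.12206.
Therefore the posterior P(box D | data) = (0.038095) / (0.12206) = 0.31209.

0.312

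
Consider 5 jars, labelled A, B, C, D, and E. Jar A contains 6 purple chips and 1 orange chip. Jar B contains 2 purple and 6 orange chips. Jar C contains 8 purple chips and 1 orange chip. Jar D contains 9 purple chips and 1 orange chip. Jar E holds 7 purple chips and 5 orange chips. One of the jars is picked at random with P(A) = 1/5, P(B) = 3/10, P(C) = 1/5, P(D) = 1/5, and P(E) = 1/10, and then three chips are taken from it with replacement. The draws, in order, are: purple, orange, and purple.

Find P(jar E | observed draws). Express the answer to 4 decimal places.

For each hypothesis, P(data | H) works out to: P(data | jar A) = (6/7)(1/7)(6/7) = 0.10496; P(data | jar B) = (2/8)(6/8)(2/8) = 0.046875; P(data | jar C) = (8/9)(1/9)(8/9) = 0.087791; P(data | jar D) = (9/10)(1/10)(9/10) = 0.081; P(data | jar E) = (7/12)(5/12)(7/12) = 0.14178.
Multiplying each by its prior: 1/5 · 0.10496 = 0.020991, 3/10 · 0.046875 = 0.014063, 1/5 · 0.087791 = 0.017558, 1/5 · 0.081 = 0.0162, 1/10 · 0.14178 = 0.014178; these sum to 0.08299.
So P(jar E | data) = (0.014178) / (0.08299) = 0.17084.

0.1708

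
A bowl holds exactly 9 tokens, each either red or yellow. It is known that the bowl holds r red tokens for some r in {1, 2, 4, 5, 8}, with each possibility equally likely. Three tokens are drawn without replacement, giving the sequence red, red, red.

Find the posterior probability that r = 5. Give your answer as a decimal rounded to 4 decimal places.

Under each hypothesis, the probability of the observed sequence is: P(data | r = 1) = (1/9)(0/8) = 0; P(data | r = 2) = (2/9)(1/8)(0/7) = 0; P(data | r = 4) = (4/9)(3/8)(2/7) = 1/21; P(data | r = 5) = (5/9)(4/8)(3/7) = 5/42; P(data | r = 8) = (8/9)(7/8)(6/7) = 2/3.
Weighting by the prior gives 1/5 · 0 = 0, 1/5 · 0 = 0, 1/5 · 1/21 = 1/105, 1/5 · 5/42 = 1/42, 1/5 · 2/3 = 2/15; these sum to 1/6.
Hence P(r = 5 | data) = (1/42) / (1/6) = 1/7.

0.1429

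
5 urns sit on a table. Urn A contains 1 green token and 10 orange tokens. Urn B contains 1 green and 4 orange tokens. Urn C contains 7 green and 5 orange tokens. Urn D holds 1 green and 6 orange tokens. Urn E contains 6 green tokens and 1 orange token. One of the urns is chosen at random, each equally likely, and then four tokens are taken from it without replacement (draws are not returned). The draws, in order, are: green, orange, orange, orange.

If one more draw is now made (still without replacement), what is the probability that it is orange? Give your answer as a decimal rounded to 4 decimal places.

The likelihood of the observed sequence under each hypothesis: P(data | urn A) = (1/11)(10/10)(9/9)(8/8) = 0.090909; P(data | urn B) = (1/5)(4/4)(3/3)(2/2) = 0.2; P(data | urn C) = (7/12)(5/11)(4/10)(3/9) = 0.035354; P(data | urn D) = (1/7)(6/6)(5/5)(4/4) = 0.14286; P(data | urn E) = (6/7)(1/6)(0/5) = 0.
Weighting by the prior gives 1/5 · 0.090909 = 0.018182, 1/5 · 0.2 = 0.04, 1/5 · 0.035354 = 0.0070707, 1/5 · 0.14286 = 0.028571, 1/5 · 0 = 0; with total 0.093824.
The posterior is then P(urn A | data) = 0.19379, P(urn B | data) = 0.42633, P(urn C | data) = 0.075361, P(urn D | data) = 0.30452, P(urn E | data) = 0.
So P(orange next | data) = Σ P(orange next | H) P(H | data) = (1)(0.19379) + (1)(0.42633) + (1/4)(0.075361) + (1)(0.30452) = 0.94348.

0.9435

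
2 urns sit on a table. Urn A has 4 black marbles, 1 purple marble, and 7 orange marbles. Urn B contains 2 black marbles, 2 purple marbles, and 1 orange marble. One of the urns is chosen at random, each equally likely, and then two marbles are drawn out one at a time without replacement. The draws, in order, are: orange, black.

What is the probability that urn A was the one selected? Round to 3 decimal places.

Compute the likelihood of the observed sequence for each case: P(data | urn A) = (7/12)(4/11) = 7/33; P(data | urn B) = (1/5)(2/4) = 1/10.
The prior-weighted likelihoods are 1/2 · 7/33 = 7/66, 1/2 · 1/10 = 1/20; summing to 103/660.
Hence P(urn A | data) = (7/66) / (103/660) = 70/103.

0.680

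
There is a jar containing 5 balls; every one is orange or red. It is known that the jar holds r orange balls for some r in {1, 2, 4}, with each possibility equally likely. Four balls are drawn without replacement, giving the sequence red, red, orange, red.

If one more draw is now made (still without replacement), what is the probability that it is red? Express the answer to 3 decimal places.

Under each hypothesis, the probability of the observed sequence is: P(data | r = 1) = (4/5)(3/4)(1/3)(2/2) = 1/5; P(data | r = 2) = (3/5)(2/4)(2/3)(1/2) = 1/10; P(data | r = 4) = (1/5)(0/4) = 0.
Multiplying each by its prior: 1/3 · 1/5 = 1/15, 1/3 · 1/10 = 1/30, 1/3 · 0 = 0; these sum to 1/10.
Dividing through by the total gives posterior P(r = 1 | data) = 2/3, P(r = 2 | data) = 1/3, P(r = 4 | data) = 0.
The predictive probability is P(red next | data) = (1)(2/3) + (0)(1/3) = 2/3.

0.667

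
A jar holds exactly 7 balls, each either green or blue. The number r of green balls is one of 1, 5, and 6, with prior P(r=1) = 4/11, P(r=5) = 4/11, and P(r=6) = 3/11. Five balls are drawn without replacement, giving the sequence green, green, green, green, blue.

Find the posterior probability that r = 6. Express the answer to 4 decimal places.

0.5294

Under each hypothesis, the probability of the observed sequence is: P(data | r = 1) = (1/7)(0/6) = 0; P(data | r = 5) = (5/7)(4/6)(3/5)(2/4)(2/3) = 2/21; P(data | r = 6) = (6/7)(5/6)(4/5)(3/4)(1/3) = 1/7.
Multiplying each by its prior: 4/11 · 0 = 0, 4/11 · 2/21 = 8/231, 3/11 · 1/7 = 3/77; summing to 17/231.
By Bayes' rule, P(r = 6 | data) = (3/77) / (17/231) = 9/17.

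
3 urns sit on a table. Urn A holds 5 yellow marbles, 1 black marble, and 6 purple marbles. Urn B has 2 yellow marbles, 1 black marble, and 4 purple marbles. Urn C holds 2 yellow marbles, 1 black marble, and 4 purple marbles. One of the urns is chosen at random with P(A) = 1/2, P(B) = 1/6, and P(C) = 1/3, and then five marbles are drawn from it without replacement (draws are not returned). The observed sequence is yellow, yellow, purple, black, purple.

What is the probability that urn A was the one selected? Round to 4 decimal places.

0.3986

Compute the likelihood of the observed sequence for each case: P(data | urn A) = (5/12)(4/11)(6/10)(1/9)(5/8) = 0.0063131; P(data | urn B) = (2/7)(1/6)(4/5)(1/4)(3/3) = 0.0095238; P(data | urn C) = (2/7)(1/6)(4/5)(1/4)(3/3) = 0.0095238.
Multiplying each by its prior: 1/2 · 0.0063131 = 0.0031566, 1/6 · 0.0095238 = 0.0015873, 1/3 · 0.0095238 = 0.0031746; with total 0.0079185.
By Bayes' rule, P(urn A | data) = (0.0031566) / (0.0079185) = 0.39863.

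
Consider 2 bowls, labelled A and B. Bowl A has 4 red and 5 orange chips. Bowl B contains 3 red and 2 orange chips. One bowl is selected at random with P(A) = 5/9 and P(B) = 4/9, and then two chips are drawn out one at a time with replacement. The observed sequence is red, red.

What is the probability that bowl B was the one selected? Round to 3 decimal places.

0.593

For each hypothesis, P(data | H) works out to: P(data | bowl A) = (4/9)(4/9) = 0.19753; P(data | bowl B) = (3/5)(3/5) = 0.36.
Weighting by the prior gives 5/9 · 0.19753 = 0.10974, 4/9 · 0.36 = 0.16; with total 0.26974.
Hence P(bowl B | data) = (0.16) / (0.26974) = 0.59317.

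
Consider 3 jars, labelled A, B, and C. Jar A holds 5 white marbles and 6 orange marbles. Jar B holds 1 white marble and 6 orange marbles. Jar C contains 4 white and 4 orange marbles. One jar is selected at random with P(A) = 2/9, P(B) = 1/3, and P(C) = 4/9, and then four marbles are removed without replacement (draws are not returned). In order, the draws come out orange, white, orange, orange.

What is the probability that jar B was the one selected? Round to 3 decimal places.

0.530

Compute the likelihood of the observed sequence for each case: P(data | jar A) = (6/11)(5/10)(5/9)(4/8) = 0.075758; P(data | jar B) = (6/7)(1/6)(5/5)(4/4) = 0.14286; P(data | jar C) = (4/8)(4/7)(3/6)(2/5) = 0.057143.
Weighting by the prior gives 2/9 · 0.075758 = 0.016835, 1/3 · 0.14286 = 0.047619, 4/9 · 0.057143 = 0.025397; with total 0.089851.
So P(jar B | data) = (0.047619) / (0.089851) = 0.52998.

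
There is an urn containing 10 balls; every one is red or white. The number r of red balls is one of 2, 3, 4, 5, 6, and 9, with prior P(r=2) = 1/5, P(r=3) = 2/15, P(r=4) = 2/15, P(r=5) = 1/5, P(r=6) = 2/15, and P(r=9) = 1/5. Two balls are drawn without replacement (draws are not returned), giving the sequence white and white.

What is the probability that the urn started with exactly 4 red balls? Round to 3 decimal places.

Compute the likelihood of the observed sequence for each case: P(data | r = 2) = (8/10)(7/9) = 28/45; P(data | r = 3) = (7/10)(6/9) = 7/15; P(data | r = 4) = (6/10)(5/9) = 1/3; P(data | r = 5) = (5/10)(4/9) = 2/9; P(data | r = 6) = (4/10)(3/9) = 2/15; P(data | r = 9) = (1/10)(0/9) = 0.
Multiplying each by its prior: 1/5 · 28/45 = 28/225, 2/15 · 7/15 = 14/225, 2/15 · 1/3 = 2/45, 1/5 · 2/9 = 2/45, 2/15 · 2/15 = 4/225, 1/5 · 0 = 0; these sum to 22/75.
Therefore the posterior P(r = 4 | data) = (2/45) / (22/75) = 5/33.

0.152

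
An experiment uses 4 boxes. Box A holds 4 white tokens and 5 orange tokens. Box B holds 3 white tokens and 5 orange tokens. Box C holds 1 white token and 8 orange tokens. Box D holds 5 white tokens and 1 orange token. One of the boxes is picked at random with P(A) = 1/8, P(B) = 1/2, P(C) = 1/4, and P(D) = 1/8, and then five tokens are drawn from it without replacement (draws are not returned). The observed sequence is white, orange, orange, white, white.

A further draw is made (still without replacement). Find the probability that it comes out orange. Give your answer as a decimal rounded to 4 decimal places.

0.9231

The likelihood of the observed sequence under each hypothesis: P(data | box A) = (4/9)(5/8)(4/7)(3/6)(2/5) = 0.031746; P(data | box B) = (3/8)(5/7)(4/6)(2/5)(1/4) = 0.017857; P(data | box C) = (1/9)(8/8)(7/7)(0/6) = 0; P(data | box D) = (5/6)(1/5)(0/4) = 0.
Multiplying each by its prior: 1/8 · 0.031746 = 0.0039683, 1/2 · 0.017857 = 0.0089286, 1/4 · 0 = 0, 1/8 · 0 = 0; these sum to 0.012897.
Dividing through by the total gives posterior P(box A | data) = 0.30769, P(box B | data) = 0.69231, P(box C | data) = 0, P(box D | data) = 0.
The predictive probability is P(orange next | data) = (3/4)(0.30769) + (1)(0.69231) = 0.92308.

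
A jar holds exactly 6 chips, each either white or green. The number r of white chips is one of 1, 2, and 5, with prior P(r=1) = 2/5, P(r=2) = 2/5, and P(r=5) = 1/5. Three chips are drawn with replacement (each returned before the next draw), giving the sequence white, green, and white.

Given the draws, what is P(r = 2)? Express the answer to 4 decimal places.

Compute the likelihood of the observed sequence for each case: P(data | r = 1) = (1/6)(5/6)(1/6) = 0.023148; P(data | r = 2) = (2/6)(4/6)(2/6) = 0.074074; P(data | r = 5) = (5/6)(1/6)(5/6) = 0.11574.
The prior-weighted likelihoods are 2/5 · 0.023148 = 0.0092593, 2/5 · 0.074074 = 0.02963, 1/5 · 0.11574 = 0.023148; with total 0.062037.
Hence P(r = 2 | data) = (0.02963) / (0.062037) = 0.47761.

0.4776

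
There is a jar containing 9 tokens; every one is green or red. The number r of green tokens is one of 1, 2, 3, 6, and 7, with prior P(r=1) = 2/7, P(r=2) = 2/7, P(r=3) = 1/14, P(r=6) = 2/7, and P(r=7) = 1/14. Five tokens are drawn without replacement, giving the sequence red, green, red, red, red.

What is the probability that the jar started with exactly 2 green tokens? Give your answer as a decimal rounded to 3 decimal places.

Under each hypothesis, the probability of the observed sequence is: P(data | r = 1) = (8/9)(1/8)(7/7)(6/6)(5/5) = 0.11111; P(data | r = 2) = (7/9)(2/8)(6/7)(5/6)(4/5) = 0.11111; P(data | r = 3) = (6/9)(3/8)(5/7)(4/6)(3/5) = 0.071429; P(data | r = 6) = (3/9)(6/8)(2/7)(1/6)(0/5) = 0; P(data | r = 7) = (2/9)(7/8)(1/7)(0/6) = 0.
The prior-weighted likelihoods are 2/7 · 0.11111 = 0.031746, 2/7 · 0.11111 = 0.031746, 1/14 · 0.071429 = 0.005102, 2/7 · 0 = 0, 1/14 · 0 = 0; summing to 0.068594.
Therefore the posterior P(r = 2 | data) = (0.031746) / (0.068594) = 0.46281.

0.463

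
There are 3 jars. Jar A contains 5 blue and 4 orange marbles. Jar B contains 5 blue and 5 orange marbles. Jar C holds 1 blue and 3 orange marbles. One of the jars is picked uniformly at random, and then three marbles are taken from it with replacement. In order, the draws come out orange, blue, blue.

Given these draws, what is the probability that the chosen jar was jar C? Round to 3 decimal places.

0.152

Compute the likelihood of the observed sequence for each case: P(data | jar A) = (4/9)(5/9)(5/9) = 0.13717; P(data | jar B) = (5/10)(5/10)(5/10) = 0.125; P(data | jar C) = (3/4)(1/4)(1/4) = 0.046875.
Multiplying each by its prior: 1/3 · 0.13717 = 0.045725, 1/3 · 0.125 = 0.041667, 1/3 · 0.046875 = 0.015625; summing to 0.10302.
So P(jar C | data) = (0.015625) / (0.10302) = 0.15167.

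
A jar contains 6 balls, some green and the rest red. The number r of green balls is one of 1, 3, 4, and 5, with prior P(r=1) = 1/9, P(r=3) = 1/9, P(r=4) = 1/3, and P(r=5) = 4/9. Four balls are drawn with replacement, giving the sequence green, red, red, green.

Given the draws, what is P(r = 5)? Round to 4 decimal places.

Compute the likelihood of the observed sequence for each case: P(data | r = 1) = (1/6)(5/6)(5/6)(1/6) = 0.01929; P(data | r = 3) = (3/6)(3/6)(3/6)(3/6) = 0.0625; P(data | r = 4) = (4/6)(2/6)(2/6)(4/6) = 0.049383; P(data | r = 5) = (5/6)(1/6)(1/6)(5/6) = 0.01929.
Weighting by the prior gives 1/9 · 0.01929 = 0.0021433, 1/9 · 0.0625 = 0.0069444, 1/3 · 0.049383 = 0.016461, 4/9 · 0.01929 = 0.0085734; with total 0.034122.
By Bayes' rule, P(r = 5 | data) = (0.0085734) / (0.034122) = 0.25126.

0.2513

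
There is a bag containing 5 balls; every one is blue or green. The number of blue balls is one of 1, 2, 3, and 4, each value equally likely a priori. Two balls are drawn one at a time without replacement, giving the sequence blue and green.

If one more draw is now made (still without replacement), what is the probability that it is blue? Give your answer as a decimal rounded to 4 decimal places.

0.5000

The likelihood of the observed sequence under each hypothesis: P(data | r = 1) = (1/5)(4/4) = 1/5; P(data | r = 2) = (2/5)(3/4) = 3/10; P(data | r = 3) = (3/5)(2/4) = 3/10; P(data | r = 4) = (4/5)(1/4) = 1/5.
Weighting by the prior gives 1/4 · 1/5 = 1/20, 1/4 · 3/10 = 3/40, 1/4 · 3/10 = 3/40, 1/4 · 1/5 = 1/20; summing to 1/4.
The posterior is then P(r = 1 | data) = 1/5, P(r = 2 | data) = 3/10, P(r = 3 | data) = 3/10, P(r = 4 | data) = 1/5.
So P(blue next | data) = Σ P(blue next | H) P(H | data) = (0)(1/5) + (1/3)(3/10) + (2/3)(3/10) + (1)(1/5) = 1/2.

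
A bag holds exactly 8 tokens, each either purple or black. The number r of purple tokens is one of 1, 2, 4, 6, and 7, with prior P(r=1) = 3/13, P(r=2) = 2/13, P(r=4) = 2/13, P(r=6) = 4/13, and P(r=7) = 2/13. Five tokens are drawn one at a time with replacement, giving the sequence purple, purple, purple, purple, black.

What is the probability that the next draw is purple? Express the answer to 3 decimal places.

0.749

The likelihood of the observed sequence under each hypothesis: P(data | r = 1) = (1/8)(1/8)(1/8)(1/8)(7/8) = 0.00021362; P(data | r = 2) = (2/8)(2/8)(2/8)(2/8)(6/8) = 0.0029297; P(data | r = 4) = (4/8)(4/8)(4/8)(4/8)(4/8) = 0.03125; P(data | r = 6) = (6/8)(6/8)(6/8)(6/8)(2/8) = 0.079102; P(data | r = 7) = (7/8)(7/8)(7/8)(7/8)(1/8) = 0.073273.
Weighting by the prior gives 3/13 · 0.00021362 = 4.9298e-05, 2/13 · 0.0029297 = 0.00045072, 2/13 · 0.03125 = 0.0048077, 4/13 · 0.079102 = 0.024339, 2/13 · 0.073273 = 0.011273; these sum to 0.040919.
Normalising, the posterior is P(r = 1 | data) = 0.0012048, P(r = 2 | data) = 0.011015, P(r = 4 | data) = 0.11749, P(r = 6 | data) = 0.5948, P(r = 7 | data) = 0.27549.
Averaging over the posterior, P(purple next | data) = (1/8)(0.0012048) + (1/4)(0.011015) + (1/2)(0.11749) + (3/4)(0.5948) + (7/8)(0.27549) = 0.7488.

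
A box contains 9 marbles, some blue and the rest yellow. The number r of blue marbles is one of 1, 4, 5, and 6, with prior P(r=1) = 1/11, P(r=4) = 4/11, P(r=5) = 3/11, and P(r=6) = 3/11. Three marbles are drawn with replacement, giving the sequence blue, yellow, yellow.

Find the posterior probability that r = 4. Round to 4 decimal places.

The likelihood of the observed sequence under each hypothesis: P(data | r = 1) = (1/9)(8/9)(8/9) = 0.087791; P(data | r = 4) = (4/9)(5/9)(5/9) = 0.13717; P(data | r = 5) = (5/9)(4/9)(4/9) = 0.10974; P(data | r = 6) = (6/9)(3/9)(3/9) = 0.074074.
Weighting by the prior gives 1/11 · 0.087791 = 0.007981, 4/11 · 0.13717 = 0.049882, 3/11 · 0.10974 = 0.029929, 3/11 · 0.074074 = 0.020202; summing to 0.10799.
Therefore the posterior P(r = 4 | data) = (0.049882) / (0.10799) = 0.46189.

0.4619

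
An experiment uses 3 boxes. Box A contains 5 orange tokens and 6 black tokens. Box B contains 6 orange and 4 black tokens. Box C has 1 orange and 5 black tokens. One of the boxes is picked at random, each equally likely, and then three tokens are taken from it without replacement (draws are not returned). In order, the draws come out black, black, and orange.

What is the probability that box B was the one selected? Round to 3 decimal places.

0.239

The likelihood of the observed sequence under each hypothesis: P(data | box A) = (6/11)(5/10)(5/9) = 5/33; P(data | box B) = (4/10)(3/9)(6/8) = 1/10; P(data | box C) = (5/6)(4/5)(1/4) = 1/6.
Multiplying each by its prior: 1/3 · 5/33 = 5/99, 1/3 · 1/10 = 1/30, 1/3 · 1/6 = 1/18; these sum to 23/165.
So P(box B | data) = (1/30) / (23/165) = 11/46.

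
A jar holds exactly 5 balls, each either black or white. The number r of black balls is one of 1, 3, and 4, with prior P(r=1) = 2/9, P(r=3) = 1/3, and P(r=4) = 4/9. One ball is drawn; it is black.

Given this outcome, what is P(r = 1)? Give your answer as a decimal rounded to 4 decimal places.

Compute the likelihood of this draw for each case: P(data | r = 1) = (1/5) = 1/5; P(data | r = 3) = (3/5) = 3/5; P(data | r = 4) = (4/5) = 4/5.
Multiplying each by its prior: 2/9 · 1/5 = 2/45, 1/3 · 3/5 = 1/5, 4/9 · 4/5 = 16/45; these sum to 3/5.
So P(r = 1 | data) = (2/45) / (3/5) = 2/27.

0.0741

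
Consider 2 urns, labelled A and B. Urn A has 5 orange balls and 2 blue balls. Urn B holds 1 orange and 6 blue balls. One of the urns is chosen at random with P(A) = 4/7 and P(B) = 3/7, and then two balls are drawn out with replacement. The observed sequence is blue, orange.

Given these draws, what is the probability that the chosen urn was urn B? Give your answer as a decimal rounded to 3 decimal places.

The likelihood of the observed sequence under each hypothesis: P(data | urn A) = (2/7)(5/7) = 10/49; P(data | urn B) = (6/7)(1/7) = 6/49.
Multiplying each by its prior: 4/7 · 10/49 = 40/343, 3/7 · 6/49 = 18/343; with total 58/343.
By Bayes' rule, P(urn B | data) = (18/343) / (58/343) = 9/29.

0.310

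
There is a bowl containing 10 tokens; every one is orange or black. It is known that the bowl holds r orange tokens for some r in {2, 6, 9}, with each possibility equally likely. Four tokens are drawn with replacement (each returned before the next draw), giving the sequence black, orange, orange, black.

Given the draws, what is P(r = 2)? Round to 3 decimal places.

The likelihood of the observed sequence under each hypothesis: P(data | r = 2) = (8/10)(2/10)(2/10)(8/10) = 0.0256; P(data | r = 6) = (4/10)(6/10)(6/10)(4/10) = 0.0576; P(data | r = 9) = (1/10)(9/10)(9/10)(1/10) = 0.0081.
Multiplying each by its prior: 1/3 · 0.0256 = 0.0085333, 1/3 · 0.0576 = 0.0192, 1/3 · 0.0081 = 0.0027; with total 0.030433.
By Bayes' rule, P(r = 2 | data) = (0.0085333) / (0.030433) = 0.28039.

0.280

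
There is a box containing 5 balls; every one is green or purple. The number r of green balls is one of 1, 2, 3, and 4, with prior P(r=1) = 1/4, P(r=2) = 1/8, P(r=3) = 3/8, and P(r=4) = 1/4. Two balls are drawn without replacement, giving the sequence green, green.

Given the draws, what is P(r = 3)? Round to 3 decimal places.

Compute the likelihood of the observed sequence for each case: P(data | r = 1) = (1/5)(0/4) = 0; P(data | r = 2) = (2/5)(1/4) = 1/10; P(data | r = 3) = (3/5)(2/4) = 3/10; P(data | r = 4) = (4/5)(3/4) = 3/5.
Multiplying each by its prior: 1/4 · 0 = 0, 1/8 · 1/10 = 1/80, 3/8 · 3/10 = 9/80, 1/4 · 3/5 = 3/20; with total 11/40.
So P(r = 3 | data) = (9/80) / (11/40) = 9/22.

0.409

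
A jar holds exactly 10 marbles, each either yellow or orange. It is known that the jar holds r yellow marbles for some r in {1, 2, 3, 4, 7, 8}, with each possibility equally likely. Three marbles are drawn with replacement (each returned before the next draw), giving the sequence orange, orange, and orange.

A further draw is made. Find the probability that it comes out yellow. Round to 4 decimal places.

0.2125

Compute the likelihood of the observed sequence for each case: P(data | r = 1) = (9/10)(9/10)(9/10) = 0.729; P(data | r = 2) = (8/10)(8/10)(8/10) = 0.512; P(data | r = 3) = (7/10)(7/10)(7/10) = 0.343; P(data | r = 4) = (6/10)(6/10)(6/10) = 0.216; P(data | r = 7) = (3/10)(3/10)(3/10) = 0.027; P(data | r = 8) = (2/10)(2/10)(2/10) = 0.008.
Multiplying each by its prior: 1/6 · 0.729 = 0.1215, 1/6 · 0.512 = 0.085333, 1/6 · 0.343 = 0.057167, 1/6 · 0.216 = 0.036, 1/6 · 0.027 = 0.0045, 1/6 · 0.008 = 0.0013333; with total 0.30583.
The posterior is then P(r = 1 | data) = 0.39728, P(r = 2 | data) = 0.27902, P(r = 3 | data) = 0.18692, P(r = 4 | data) = 0.11771, P(r = 7 | data) = 0.014714, P(r = 8 | data) = 0.0043597.
So P(yellow next | data) = Σ P(yellow next | H) P(H | data) = (1/10)(0.39728) + (1/5)(0.27902) + (3/10)(0.18692) + (2/5)(0.11771) + (7/10)(0.014714) + (4/5)(0.0043597) = 0.21248.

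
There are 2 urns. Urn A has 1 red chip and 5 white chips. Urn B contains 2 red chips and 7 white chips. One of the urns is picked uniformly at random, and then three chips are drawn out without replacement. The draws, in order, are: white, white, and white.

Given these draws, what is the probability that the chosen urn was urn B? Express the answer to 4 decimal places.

0.4545

Compute the likelihood of the observed sequence for each case: P(data | urn A) = (5/6)(4/5)(3/4) = 1/2; P(data | urn B) = (7/9)(6/8)(5/7) = 5/12.
Multiplying each by its prior: 1/2 · 1/2 = 1/4, 1/2 · 5/12 = 5/24; with total 11/24.
Hence P(urn B | data) = (5/24) / (11/24) = 5/11.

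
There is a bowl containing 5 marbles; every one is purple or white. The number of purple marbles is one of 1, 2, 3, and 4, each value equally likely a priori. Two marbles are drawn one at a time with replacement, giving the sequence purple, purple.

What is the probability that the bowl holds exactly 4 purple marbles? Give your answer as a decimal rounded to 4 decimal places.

Under each hypothesis, the probability of the observed sequence is: P(data | r = 1) = (1/5)(1/5) = 1/25; P(data | r = 2) = (2/5)(2/5) = 4/25; P(data | r = 3) = (3/5)(3/5) = 9/25; P(data | r = 4) = (4/5)(4/5) = 16/25.
Weighting by the prior gives 1/4 · 1/25 = 1/100, 1/4 · 4/25 = 1/25, 1/4 · 9/25 = 9/100, 1/4 · 16/25 = 4/25; these sum to 3/10.
Hence P(r = 4 | data) = (4/25) / (3/10) = 8/15.

0.5333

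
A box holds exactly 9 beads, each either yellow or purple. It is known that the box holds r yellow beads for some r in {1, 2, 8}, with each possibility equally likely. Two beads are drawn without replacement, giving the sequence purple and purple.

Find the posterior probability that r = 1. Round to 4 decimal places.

Under each hypothesis, the probability of the observed sequence is: P(data | r = 1) = (8/9)(7/8) = 7/9; P(data | r = 2) = (7/9)(6/8) = 7/12; P(data | r = 8) = (1/9)(0/8) = 0.
Weighting by the prior gives 1/3 · 7/9 = 7/27, 1/3 · 7/12 = 7/36, 1/3 · 0 = 0; summing to 49/108.
Therefore the posterior P(r = 1 | data) = (7/27) / (49/108) = 4/7.

0.5714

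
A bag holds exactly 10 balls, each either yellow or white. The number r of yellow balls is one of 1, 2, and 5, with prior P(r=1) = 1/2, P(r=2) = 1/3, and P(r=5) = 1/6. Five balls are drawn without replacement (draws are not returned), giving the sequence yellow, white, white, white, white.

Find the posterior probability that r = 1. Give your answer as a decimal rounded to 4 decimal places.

For each hypothesis, P(data | H) works out to: P(data | r = 1) = (1/10)(9/9)(8/8)(7/7)(6/6) = 0.1; P(data | r = 2) = (2/10)(8/9)(7/8)(6/7)(5/6) = 0.11111; P(data | r = 5) = (5/10)(5/9)(4/8)(3/7)(2/6) = 0.019841.
The prior-weighted likelihoods are 1/2 · 0.1 = 0.05, 1/3 · 0.11111 = 0.037037, 1/6 · 0.019841 = 0.0033069; these sum to 0.090344.
So P(r = 1 | data) = (0.05) / (0.090344) = 0.55344.

0.5534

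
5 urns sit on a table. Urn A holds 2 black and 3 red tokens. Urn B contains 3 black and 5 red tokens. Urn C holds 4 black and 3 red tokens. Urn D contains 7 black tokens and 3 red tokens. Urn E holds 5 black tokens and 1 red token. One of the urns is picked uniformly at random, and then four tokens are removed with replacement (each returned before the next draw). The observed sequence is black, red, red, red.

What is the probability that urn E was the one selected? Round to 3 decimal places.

0.016

Compute the likelihood of the observed sequence for each case: P(data | urn A) = (2/5)(3/5)(3/5)(3/5) = 0.0864; P(data | urn B) = (3/8)(5/8)(5/8)(5/8) = 0.091553; P(data | urn C) = (4/7)(3/7)(3/7)(3/7) = 0.044981; P(data | urn D) = (7/10)(3/10)(3/10)(3/10) = 0.0189; P(data | urn E) = (5/6)(1/6)(1/6)(1/6) = 0.003858.
Weighting by the prior gives 1/5 · 0.0864 = 0.01728, 1/5 · 0.091553 = 0.018311, 1/5 · 0.044981 = 0.0089963, 1/5 · 0.0189 = 0.00378, 1/5 · 0.003858 = 0.0007716; summing to 0.049138.
Therefore the posterior P(urn E | data) = (0.0007716) / (0.049138) = 0.015703.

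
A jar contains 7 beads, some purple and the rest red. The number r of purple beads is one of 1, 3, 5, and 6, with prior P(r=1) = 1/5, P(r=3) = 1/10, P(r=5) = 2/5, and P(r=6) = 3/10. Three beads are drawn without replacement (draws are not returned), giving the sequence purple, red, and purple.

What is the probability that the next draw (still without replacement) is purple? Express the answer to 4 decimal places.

0.7883

The likelihood of the observed sequence under each hypothesis: P(data | r = 1) = (1/7)(6/6)(0/5) = 0; P(data | r = 3) = (3/7)(4/6)(2/5) = 0.11429; P(data | r = 5) = (5/7)(2/6)(4/5) = 0.19048; P(data | r = 6) = (6/7)(1/6)(5/5) = 0.14286.
The prior-weighted likelihoods are 1/5 · 0 = 0, 1/10 · 0.11429 = 0.011429, 2/5 · 0.19048 = 0.07619, 3/10 · 0.14286 = 0.042857; summing to 0.13048.
Normalising, the posterior is P(r = 1 | data) = 0, P(r = 3 | data) = 0.087591, P(r = 5 | data) = 0.58394, P(r = 6 | data) = 0.32847.
Averaging over the posterior, P(purple next | data) = (1/4)(0.087591) + (3/4)(0.58394) + (1)(0.32847) = 0.78832.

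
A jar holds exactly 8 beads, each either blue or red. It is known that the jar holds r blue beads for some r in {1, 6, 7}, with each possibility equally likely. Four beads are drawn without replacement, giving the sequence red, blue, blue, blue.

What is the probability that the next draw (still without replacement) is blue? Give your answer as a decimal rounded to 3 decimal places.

0.867

Under each hypothesis, the probability of the observed sequence is: P(data | r = 1) = (7/8)(1/7)(0/6) = 0; P(data | r = 6) = (2/8)(6/7)(5/6)(4/5) = 1/7; P(data | r = 7) = (1/8)(7/7)(6/6)(5/5) = 1/8.
Multiplying each by its prior: 1/3 · 0 = 0, 1/3 · 1/7 = 1/21, 1/3 · 1/8 = 1/24; summing to 5/56.
The posterior is then P(r = 1 | data) = 0, P(r = 6 | data) = 8/15, P(r = 7 | data) = 7/15.
The predictive probability is P(blue next | data) = (3/4)(8/15) + (1)(7/15) = 13/15.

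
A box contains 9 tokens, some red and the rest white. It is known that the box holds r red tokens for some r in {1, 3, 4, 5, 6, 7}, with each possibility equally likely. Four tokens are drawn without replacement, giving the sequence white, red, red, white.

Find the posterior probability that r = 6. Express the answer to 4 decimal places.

Under each hypothesis, the probability of the observed sequence is: P(data | r = 1) = (8/9)(1/8)(0/7) = 0; P(data | r = 3) = (6/9)(3/8)(2/7)(5/6) = 5/84; P(data | r = 4) = (5/9)(4/8)(3/7)(4/6) = 5/63; P(data | r = 5) = (4/9)(5/8)(4/7)(3/6) = 5/63; P(data | r = 6) = (3/9)(6/8)(5/7)(2/6) = 5/84; P(data | r = 7) = (2/9)(7/8)(6/7)(1/6) = 1/36.
Weighting by the prior gives 1/6 · 0 = 0, 1/6 · 5/84 = 5/504, 1/6 · 5/63 = 5/378, 1/6 · 5/63 = 5/378, 1/6 · 5/84 = 5/504, 1/6 · 1/36 = 1/216; these sum to 11/216.
So P(r = 6 | data) = (5/504) / (11/216) = 15/77.

0.1948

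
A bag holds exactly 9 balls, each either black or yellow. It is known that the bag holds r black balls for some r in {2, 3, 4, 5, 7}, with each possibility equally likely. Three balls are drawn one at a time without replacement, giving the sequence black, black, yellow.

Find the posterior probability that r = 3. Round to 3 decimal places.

Under each hypothesis, the probability of the observed sequence is: P(data | r = 2) = (2/9)(1/8)(7/7) = 0.027778; P(data | r = 3) = (3/9)(2/8)(6/7) = 0.071429; P(data | r = 4) = (4/9)(3/8)(5/7) = 0.11905; P(data | r = 5) = (5/9)(4/8)(4/7) = 0.15873; P(data | r = 7) = (7/9)(6/8)(2/7) = 0.16667.
The prior-weighted likelihoods are 1/5 · 0.027778 = 0.0055556, 1/5 · 0.071429 = 0.014286, 1/5 · 0.11905 = 0.02381, 1/5 · 0.15873 = 0.031746, 1/5 · 0.16667 = 0.033333; summing to 0.10873.
Therefore the posterior P(r = 3 | data) = (0.014286) / (0.10873) = 0.13139.

0.131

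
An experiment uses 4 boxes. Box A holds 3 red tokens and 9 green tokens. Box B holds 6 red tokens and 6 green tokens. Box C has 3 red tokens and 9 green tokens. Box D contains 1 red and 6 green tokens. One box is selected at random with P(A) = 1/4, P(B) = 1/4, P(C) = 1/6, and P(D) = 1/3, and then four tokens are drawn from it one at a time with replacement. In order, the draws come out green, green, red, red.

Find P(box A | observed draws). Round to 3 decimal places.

For each hypothesis, P(data | H) works out to: P(data | box A) = (9/12)(9/12)(3/12)(3/12) = 0.035156; P(data | box B) = (6/12)(6/12)(6/12)(6/12) = 0.0625; P(data | box C) = (9/12)(9/12)(3/12)(3/12) = 0.035156; P(data | box D) = (6/7)(6/7)(1/7)(1/7) = 0.014994.
The prior-weighted likelihoods are 1/4 · 0.035156 = 0.0087891, 1/4 · 0.0625 = 0.015625, 1/6 · 0.035156 = 0.0058594, 1/3 · 0.014994 = 0.0049979; with total 0.035271.
Therefore the posterior P(box A | data) = (0.0087891) / (0.035271) = 0.24918.

0.249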